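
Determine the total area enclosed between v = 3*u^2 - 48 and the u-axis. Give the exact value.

256

The curve meets the u-axis where 3*u^2 - 48 = 0, i.e. 3*(u - 4)*(u + 4) = 0, at u = -4, 4.
On [-4, 4] the curve lies below the axis; ∫[-4,4] (3*u^2 - 48) du = -256, giving area 256.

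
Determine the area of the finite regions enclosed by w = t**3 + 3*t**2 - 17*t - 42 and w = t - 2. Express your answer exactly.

Set the curves equal: t**3 + 3*t**2 - 17*t - 42 = t - 2, so t**3 + 3*t**2 - 18*t - 40 = 0, which factors as (t - 4)*(t + 2)*(t + 5) = 0. The curves meet at t = -5, -2, 4.
On [-5, -2], w = t**3 + 3*t**2 - 17*t - 42 is on top; that piece has area ∫[-5,-2] (t**3 + 3*t**2 - 18*t - 40) dt = 135/4.
On [-2, 4], w = t - 2 is on top; that piece has area ∫[-2,4] (-(t**3 + 3*t**2 - 18*t - 40)) dt = 216.
Total enclosed area = 135/4 + 216 = 999/4.

999/4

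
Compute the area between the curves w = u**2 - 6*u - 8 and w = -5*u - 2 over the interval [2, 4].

5

The difference (u**2 - 6*u - 8) - (-5*u - 2) = u**2 - u - 6 changes sign at u = 3 inside [2, 4], so split the integral there.
∫[2,3] (u**2 - u - 6) du = -13/6; the area of that piece is 13/6.
∫[3,4] (u**2 - u - 6) du = 17/6.
Total area = 13/6 + 17/6 = 5.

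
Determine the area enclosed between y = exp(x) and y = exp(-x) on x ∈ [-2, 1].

The difference (exp(x)) - (exp(-x)) = exp(x) - exp(-x) changes sign at x = 0 inside [-2, 1], so split the integral there.
∫[-2,0] (exp(x) - exp(-x)) dx = -exp(2) - exp(-2) + 2; the area of that piece is -2 + exp(-2) + exp(2).
∫[0,1] (exp(x) - exp(-x)) dx = -2 + exp(-1) + exp(1).
Total area = (-2 + exp(-2) + exp(2)) + (-2 + exp(-1) + exp(1)) = -4 + exp(-2) + exp(-1) + exp(1) + exp(2).

-4 + exp(-2) + exp(-1) + exp(1) + exp(2)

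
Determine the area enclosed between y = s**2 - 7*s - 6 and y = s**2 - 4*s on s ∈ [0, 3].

63/2

On [0, 3], (s**2 - 7*s - 6) - (s**2 - 4*s) = -3*s - 6 is ≤ 0 throughout, so the area is a single integral of |-3*s - 6|.
∫[0,3] (-3*s - 6) ds = -63/2; the area of that piece is 63/2.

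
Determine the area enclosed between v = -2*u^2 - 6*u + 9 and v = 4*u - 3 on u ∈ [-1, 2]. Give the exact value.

The difference (-2*u^2 - 6*u + 9) - (4*u - 3) = -2*u^2 - 10*u + 12 changes sign at u = 1 inside [-1, 2], so split the integral there.
∫[-1,1] (-2*u^2 - 10*u + 12) du = 68/3.
∫[1,2] (-2*u^2 - 10*u + 12) du = -23/3; the area of that piece is 23/3.
Total area = 68/3 + 23/3 = 91/3.

91/3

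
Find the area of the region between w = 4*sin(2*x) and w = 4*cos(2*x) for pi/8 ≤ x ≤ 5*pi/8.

4*sqrt(2)

On [pi/8, 5*pi/8], (4*sin(2*x)) - (4*cos(2*x)) = 4*sin(2*x) - 4*cos(2*x) is ≥ 0 throughout, so the area is a single integral of |4*sin(2*x) - 4*cos(2*x)|.
∫[pi/8,5*pi/8] (4*sin(2*x) - 4*cos(2*x)) dx = 4*sqrt(2).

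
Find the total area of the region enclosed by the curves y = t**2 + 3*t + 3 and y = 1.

1/6

Set the curves equal: t**2 + 3*t + 3 = 1, so t**2 + 3*t + 2 = 0, which factors as (t + 1)*(t + 2) = 0. The curves meet at t = -2, -1.
On [-2, -1], y = 1 is on top; that piece has area ∫[-2,-1] (-(t**2 + 3*t + 2)) dt = 1/6.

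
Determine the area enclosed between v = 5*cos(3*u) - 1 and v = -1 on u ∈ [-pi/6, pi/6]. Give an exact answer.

On [-pi/6, pi/6], (5*cos(3*u) - 1) - (-1) = 5*cos(3*u) is ≥ 0 throughout, so the area is a single integral of |5*cos(3*u)|.
∫[-pi/6,pi/6] (5*cos(3*u)) du = 10/3.

10/3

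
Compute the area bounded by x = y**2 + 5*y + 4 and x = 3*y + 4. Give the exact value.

4/3

Both boundary curves give x as a function of y, so integrate with respect to y. Setting them equal: y**2 + 2*y = 0, i.e. y*(y + 2) = 0, so they meet at y = -2, 0.
For y in [-2, 0], x = y**2 + 5*y + 4 is on the left; area = ∫[-2,0] (-(y**2 + 2*y)) dy = 4/3.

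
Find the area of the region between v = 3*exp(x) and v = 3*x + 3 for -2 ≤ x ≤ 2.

-12 - 3*exp(-2) + 3*exp(2)

On [-2, 2], (3*exp(x)) - (3*x + 3) = -3*x + 3*exp(x) - 3 is ≥ 0 throughout, so the area is a single integral of |-3*x + 3*exp(x) - 3|.
∫[-2,2] (-3*x + 3*exp(x) - 3) dx = -12 - 3*exp(-2) + 3*exp(2).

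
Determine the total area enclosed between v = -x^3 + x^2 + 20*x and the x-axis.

2521/12

The curve meets the x-axis where -x^3 + x^2 + 20*x = 0, i.e. -x*(x - 5)*(x + 4) = 0, at x = -4, 0, 5.
On [-4, 0] the curve lies below the axis; ∫[-4,0] (-x^3 + x^2 + 20*x) dx = -224/3, giving area 224/3.
On [0, 5] the curve lies above the axis; ∫[0,5] (-x^3 + x^2 + 20*x) dx = 1625/12, giving area 1625/12.
Total area = 224/3 + 1625/12 = 2521/12.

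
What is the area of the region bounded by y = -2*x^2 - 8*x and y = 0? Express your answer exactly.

64/3

Set the curves equal: -2*x^2 - 8*x = 0, so -2*x^2 - 8*x = 0, which factors as -2*x*(x + 4) = 0. The curves meet at x = -4, 0.
On [-4, 0], y = -2*x^2 - 8*x is on top; that piece has area ∫[-4,0] (-2*x^2 - 8*x) dx = 64/3.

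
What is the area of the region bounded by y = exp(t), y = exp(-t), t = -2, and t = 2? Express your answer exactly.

The difference (exp(t)) - (exp(-t)) = exp(t) - exp(-t) changes sign at t = 0 inside [-2, 2], so split the integral there.
∫[-2,0] (exp(t) - exp(-t)) dt = -exp(2) - exp(-2) + 2; the area of that piece is -2 + exp(-2) + exp(2).
∫[0,2] (exp(t) - exp(-t)) dt = -2 + exp(-2) + exp(2).
Total area = (-2 + exp(-2) + exp(2)) + (-2 + exp(-2) + exp(2)) = -4 + 2*exp(-2) + 2*exp(2).

-4 + 2*exp(-2) + 2*exp(2)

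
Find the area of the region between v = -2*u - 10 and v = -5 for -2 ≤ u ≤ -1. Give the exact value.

2

On [-2, -1], (-2*u - 10) - (-5) = -2*u - 5 is ≤ 0 throughout, so the area is a single integral of |-2*u - 5|.
∫[-2,-1] (-2*u - 5) du = -2; the area of that piece is 2.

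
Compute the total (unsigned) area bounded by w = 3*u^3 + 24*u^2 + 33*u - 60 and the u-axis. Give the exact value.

443/2

The curve meets the u-axis where 3*u^3 + 24*u^2 + 33*u - 60 = 0, i.e. 3*(u - 1)*(u + 4)*(u + 5) = 0, at u = -5, -4, 1.
On [-5, -4] the curve lies above the axis; ∫[-5,-4] (3*u^3 + 24*u^2 + 33*u - 60) du = 11/4, giving area 11/4.
On [-4, 1] the curve lies below the axis; ∫[-4,1] (3*u^3 + 24*u^2 + 33*u - 60) du = -875/4, giving area 875/4.
Total area = 11/4 + 875/4 = 443/2.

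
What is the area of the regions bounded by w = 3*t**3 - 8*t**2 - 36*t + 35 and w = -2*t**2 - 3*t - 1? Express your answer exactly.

937/4

Set the curves equal: 3*t**3 - 8*t**2 - 36*t + 35 = -2*t**2 - 3*t - 1, so 3*t**3 - 6*t**2 - 33*t + 36 = 0, which factors as 3*(t - 4)*(t - 1)*(t + 3) = 0. The curves meet at t = -3, 1, 4.
On [-3, 1], w = 3*t**3 - 8*t**2 - 36*t + 35 is on top; that piece has area ∫[-3,1] (3*t**3 - 6*t**2 - 33*t + 36) dt = 160.
On [1, 4], w = -2*t**2 - 3*t - 1 is on top; that piece has area ∫[1,4] (-(3*t**3 - 6*t**2 - 33*t + 36)) dt = 297/4.
Total enclosed area = 160 + 297/4 = 937/4.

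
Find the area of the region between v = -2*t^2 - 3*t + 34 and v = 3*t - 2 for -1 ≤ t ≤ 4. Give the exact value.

111

The difference (-2*t^2 - 3*t + 34) - (3*t - 2) = -2*t^2 - 6*t + 36 changes sign at t = 3 inside [-1, 4], so split the integral there.
∫[-1,3] (-2*t^2 - 6*t + 36) dt = 304/3.
∫[3,4] (-2*t^2 - 6*t + 36) dt = -29/3; the area of that piece is 29/3.
Total area = 304/3 + 29/3 = 111.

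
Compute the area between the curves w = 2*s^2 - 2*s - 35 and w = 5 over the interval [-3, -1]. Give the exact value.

164/3

On [-3, -1], (2*s^2 - 2*s - 35) - (5) = 2*s^2 - 2*s - 40 is ≤ 0 throughout, so the area is a single integral of |2*s^2 - 2*s - 40|.
∫[-3,-1] (2*s^2 - 2*s - 40) ds = -164/3; the area of that piece is 164/3.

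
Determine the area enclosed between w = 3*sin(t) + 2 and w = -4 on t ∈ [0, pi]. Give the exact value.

6 + 6*pi

On [0, pi], (3*sin(t) + 2) - (-4) = 3*sin(t) + 6 is ≥ 0 throughout, so the area is a single integral of |3*sin(t) + 6|.
∫[0,pi] (3*sin(t) + 6) dt = 6 + 6*pi.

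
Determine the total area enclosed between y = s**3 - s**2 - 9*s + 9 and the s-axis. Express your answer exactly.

148/3

The curve meets the s-axis where s**3 - s**2 - 9*s + 9 = 0, i.e. (s - 3)*(s - 1)*(s + 3) = 0, at s = -3, 1, 3.
On [-3, 1] the curve lies above the axis; ∫[-3,1] (s**3 - s**2 - 9*s + 9) ds = 128/3, giving area 128/3.
On [1, 3] the curve lies below the axis; ∫[1,3] (s**3 - s**2 - 9*s + 9) ds = -20/3, giving area 20/3.
Total area = 128/3 + 20/3 = 148/3.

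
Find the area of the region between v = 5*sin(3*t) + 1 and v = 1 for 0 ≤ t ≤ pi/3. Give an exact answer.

10/3

On [0, pi/3], (5*sin(3*t) + 1) - (1) = 5*sin(3*t) is ≥ 0 throughout, so the area is a single integral of |5*sin(3*t)|.
∫[0,pi/3] (5*sin(3*t)) dt = 10/3.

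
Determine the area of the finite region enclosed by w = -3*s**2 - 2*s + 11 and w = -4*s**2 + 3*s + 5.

1/6

Set the curves equal: -3*s**2 - 2*s + 11 = -4*s**2 + 3*s + 5, so s**2 - 5*s + 6 = 0, which factors as (s - 3)*(s - 2) = 0. The curves meet at s = 2, 3.
On [2, 3], w = -4*s**2 + 3*s + 5 is on top; that piece has area ∫[2,3] (-(s**2 - 5*s + 6)) ds = 1/6.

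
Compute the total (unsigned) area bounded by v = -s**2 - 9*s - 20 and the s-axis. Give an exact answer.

The curve meets the s-axis where -s**2 - 9*s - 20 = 0, i.e. -(s + 4)*(s + 5) = 0, at s = -5, -4.
On [-5, -4] the curve lies above the axis; ∫[-5,-4] (-s**2 - 9*s - 20) ds = 1/6, giving area 1/6.

1/6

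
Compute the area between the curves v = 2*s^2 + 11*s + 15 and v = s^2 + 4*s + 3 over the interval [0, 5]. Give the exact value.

1135/6

On [0, 5], (2*s^2 + 11*s + 15) - (s^2 + 4*s + 3) = s^2 + 7*s + 12 is ≥ 0 throughout, so the area is a single integral of |s^2 + 7*s + 12|.
∫[0,5] (s^2 + 7*s + 12) ds = 1135/6.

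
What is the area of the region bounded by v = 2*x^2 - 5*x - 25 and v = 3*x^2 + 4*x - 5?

Set the curves equal: 2*x^2 - 5*x - 25 = 3*x^2 + 4*x - 5, so -x^2 - 9*x - 20 = 0, which factors as -(x + 4)*(x + 5) = 0. The curves meet at x = -5, -4.
On [-5, -4], v = 2*x^2 - 5*x - 25 is on top; that piece has area ∫[-5,-4] (-x^2 - 9*x - 20) dx = 1/6.

1/6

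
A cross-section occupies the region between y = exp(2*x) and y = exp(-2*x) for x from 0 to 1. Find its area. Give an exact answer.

-1 + exp(-2)/2 + exp(2)/2

On [0, 1], (exp(2*x)) - (exp(-2*x)) = exp(2*x) - exp(-2*x) is ≥ 0 throughout, so the area is a single integral of |exp(2*x) - exp(-2*x)|.
∫[0,1] (exp(2*x) - exp(-2*x)) dx = -1 + exp(-2)/2 + exp(2)/2.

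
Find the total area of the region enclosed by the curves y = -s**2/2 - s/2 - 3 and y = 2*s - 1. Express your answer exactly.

9/4

Set the curves equal: -s**2/2 - s/2 - 3 = 2*s - 1, so -s**2/2 - 5*s/2 - 2 = 0, which factors as -(s + 1)*(s + 4)/2 = 0. The curves meet at s = -4, -1.
On [-4, -1], y = -s**2/2 - s/2 - 3 is on top; that piece has area ∫[-4,-1] (-s**2/2 - 5*s/2 - 2) ds = 9/4.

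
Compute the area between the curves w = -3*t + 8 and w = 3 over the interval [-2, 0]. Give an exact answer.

On [-2, 0], (-3*t + 8) - (3) = -3*t + 5 is ≥ 0 throughout, so the area is a single integral of |-3*t + 5|.
∫[-2,0] (-3*t + 5) dt = 16.

16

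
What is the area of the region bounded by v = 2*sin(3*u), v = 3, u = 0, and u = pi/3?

On [0, pi/3], (2*sin(3*u)) - (3) = 2*sin(3*u) - 3 is ≤ 0 throughout, so the area is a single integral of |2*sin(3*u) - 3|.
∫[0,pi/3] (2*sin(3*u) - 3) du = 4/3 - pi; the area of that piece is -4/3 + pi.

-4/3 + pi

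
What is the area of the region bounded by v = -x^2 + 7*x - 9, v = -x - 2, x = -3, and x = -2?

On [-3, -2], (-x^2 + 7*x - 9) - (-x - 2) = -x^2 + 8*x - 7 is ≤ 0 throughout, so the area is a single integral of |-x^2 + 8*x - 7|.
∫[-3,-2] (-x^2 + 8*x - 7) dx = -100/3; the area of that piece is 100/3.

100/3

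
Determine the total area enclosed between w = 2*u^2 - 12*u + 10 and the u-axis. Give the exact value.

The curve meets the u-axis where 2*u^2 - 12*u + 10 = 0, i.e. 2*(u - 5)*(u - 1) = 0, at u = 1, 5.
On [1, 5] the curve lies below the axis; ∫[1,5] (2*u^2 - 12*u + 10) du = -64/3, giving area 64/3.

64/3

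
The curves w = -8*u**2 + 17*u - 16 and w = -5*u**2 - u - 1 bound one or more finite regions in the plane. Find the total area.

32

Set the curves equal: -8*u**2 + 17*u - 16 = -5*u**2 - u - 1, so -3*u**2 + 18*u - 15 = 0, which factors as -3*(u - 5)*(u - 1) = 0. The curves meet at u = 1, 5.
On [1, 5], w = -8*u**2 + 17*u - 16 is on top; that piece has area ∫[1,5] (-3*u**2 + 18*u - 15) du = 32.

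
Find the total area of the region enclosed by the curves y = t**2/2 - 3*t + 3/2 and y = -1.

Set the curves equal: t**2/2 - 3*t + 3/2 = -1, so t**2/2 - 3*t + 5/2 = 0, which factors as (t - 5)*(t - 1)/2 = 0. The curves meet at t = 1, 5.
On [1, 5], y = -1 is on top; that piece has area ∫[1,5] (-(t**2/2 - 3*t + 5/2)) dt = 16/3.

16/3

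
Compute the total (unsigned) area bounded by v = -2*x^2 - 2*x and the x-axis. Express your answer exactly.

The curve meets the x-axis where -2*x^2 - 2*x = 0, i.e. -2*x*(x + 1) = 0, at x = -1, 0.
On [-1, 0] the curve lies above the axis; ∫[-1,0] (-2*x^2 - 2*x) dx = 1/3, giving area 1/3.

1/3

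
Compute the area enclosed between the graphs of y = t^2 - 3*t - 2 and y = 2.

Set the curves equal: t^2 - 3*t - 2 = 2, so t^2 - 3*t - 4 = 0, which factors as (t - 4)*(t + 1) = 0. The curves meet at t = -1, 4.
On [-1, 4], y = 2 is on top; that piece has area ∫[-1,4] (-(t^2 - 3*t - 4)) dt = 125/6.

125/6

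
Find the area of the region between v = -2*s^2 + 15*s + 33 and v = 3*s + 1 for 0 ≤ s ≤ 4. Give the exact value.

544/3

On [0, 4], (-2*s^2 + 15*s + 33) - (3*s + 1) = -2*s^2 + 12*s + 32 is ≥ 0 throughout, so the area is a single integral of |-2*s^2 + 12*s + 32|.
∫[0,4] (-2*s^2 + 12*s + 32) ds = 544/3.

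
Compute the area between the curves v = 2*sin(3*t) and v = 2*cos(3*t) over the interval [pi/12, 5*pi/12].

4*sqrt(2)/3

On [pi/12, 5*pi/12], (2*sin(3*t)) - (2*cos(3*t)) = 2*sin(3*t) - 2*cos(3*t) is ≥ 0 throughout, so the area is a single integral of |2*sin(3*t) - 2*cos(3*t)|.
∫[pi/12,5*pi/12] (2*sin(3*t) - 2*cos(3*t)) dt = 4*sqrt(2)/3.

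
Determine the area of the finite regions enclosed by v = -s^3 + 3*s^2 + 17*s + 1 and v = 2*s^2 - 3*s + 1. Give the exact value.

Set the curves equal: -s^3 + 3*s^2 + 17*s + 1 = 2*s^2 - 3*s + 1, so -s^3 + s^2 + 20*s = 0, which factors as -s*(s - 5)*(s + 4) = 0. The curves meet at s = -4, 0, 5.
On [-4, 0], v = 2*s^2 - 3*s + 1 is on top; that piece has area ∫[-4,0] (-(-s^3 + s^2 + 20*s)) ds = 224/3.
On [0, 5], v = -s^3 + 3*s^2 + 17*s + 1 is on top; that piece has area ∫[0,5] (-s^3 + s^2 + 20*s) ds = 1625/12.
Total enclosed area = 224/3 + 1625/12 = 2521/12.

2521/12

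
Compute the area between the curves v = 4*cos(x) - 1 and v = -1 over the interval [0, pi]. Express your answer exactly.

The difference (4*cos(x) - 1) - (-1) = 4*cos(x) changes sign at x = pi/2 inside [0, pi], so split the integral there.
∫[0,pi/2] (4*cos(x)) dx = 4.
∫[pi/2,pi] (4*cos(x)) dx = -4; the area of that piece is 4.
Total area = 4 + 4 = 8.

8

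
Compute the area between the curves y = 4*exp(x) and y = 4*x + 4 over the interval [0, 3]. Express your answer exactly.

On [0, 3], (4*exp(x)) - (4*x + 4) = -4*x + 4*exp(x) - 4 is ≥ 0 throughout, so the area is a single integral of |-4*x + 4*exp(x) - 4|.
∫[0,3] (-4*x + 4*exp(x) - 4) dx = -34 + 4*exp(3).

-34 + 4*exp(3)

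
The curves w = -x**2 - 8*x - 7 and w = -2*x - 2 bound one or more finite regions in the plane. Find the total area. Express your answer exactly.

32/3

Set the curves equal: -x**2 - 8*x - 7 = -2*x - 2, so -x**2 - 6*x - 5 = 0, which factors as -(x + 1)*(x + 5) = 0. The curves meet at x = -5, -1.
On [-5, -1], w = -x**2 - 8*x - 7 is on top; that piece has area ∫[-5,-1] (-x**2 - 6*x - 5) dx = 32/3.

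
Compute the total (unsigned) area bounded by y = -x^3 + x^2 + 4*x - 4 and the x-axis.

The curve meets the x-axis where -x^3 + x^2 + 4*x - 4 = 0, i.e. -(x - 2)*(x - 1)*(x + 2) = 0, at x = -2, 1, 2.
On [-2, 1] the curve lies below the axis; ∫[-2,1] (-x^3 + x^2 + 4*x - 4) dx = -45/4, giving area 45/4.
On [1, 2] the curve lies above the axis; ∫[1,2] (-x^3 + x^2 + 4*x - 4) dx = 7/12, giving area 7/12.
Total area = 45/4 + 7/12 = 71/6.

71/6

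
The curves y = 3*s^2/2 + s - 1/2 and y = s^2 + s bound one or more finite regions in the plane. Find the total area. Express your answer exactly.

Set the curves equal: 3*s^2/2 + s - 1/2 = s^2 + s, so s^2/2 - 1/2 = 0, which factors as (s - 1)*(s + 1)/2 = 0. The curves meet at s = -1, 1.
On [-1, 1], y = s^2 + s is on top; that piece has area ∫[-1,1] (-(s^2/2 - 1/2)) ds = 2/3.

2/3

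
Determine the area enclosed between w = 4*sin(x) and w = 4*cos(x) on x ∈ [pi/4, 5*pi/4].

On [pi/4, 5*pi/4], (4*sin(x)) - (4*cos(x)) = 4*sin(x) - 4*cos(x) is ≥ 0 throughout, so the area is a single integral of |4*sin(x) - 4*cos(x)|.
∫[pi/4,5*pi/4] (4*sin(x) - 4*cos(x)) dx = 8*sqrt(2).

8*sqrt(2)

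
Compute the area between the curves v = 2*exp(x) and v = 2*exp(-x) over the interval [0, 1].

-4 + 2*exp(-1) + 2*exp(1)

On [0, 1], (2*exp(x)) - (2*exp(-x)) = 2*exp(x) - 2*exp(-x) is ≥ 0 throughout, so the area is a single integral of |2*exp(x) - 2*exp(-x)|.
∫[0,1] (2*exp(x) - 2*exp(-x)) dx = -4 + 2*exp(-1) + 2*exp(1).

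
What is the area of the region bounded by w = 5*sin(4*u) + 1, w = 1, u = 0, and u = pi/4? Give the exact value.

On [0, pi/4], (5*sin(4*u) + 1) - (1) = 5*sin(4*u) is ≥ 0 throughout, so the area is a single integral of |5*sin(4*u)|.
∫[0,pi/4] (5*sin(4*u)) du = 5/2.

5/2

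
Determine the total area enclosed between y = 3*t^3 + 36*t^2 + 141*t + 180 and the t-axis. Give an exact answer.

3/2

The curve meets the t-axis where 3*t^3 + 36*t^2 + 141*t + 180 = 0, i.e. 3*(t + 3)*(t + 4)*(t + 5) = 0, at t = -5, -4, -3.
On [-5, -4] the curve lies above the axis; ∫[-5,-4] (3*t^3 + 36*t^2 + 141*t + 180) dt = 3/4, giving area 3/4.
On [-4, -3] the curve lies below the axis; ∫[-4,-3] (3*t^3 + 36*t^2 + 141*t + 180) dt = -3/4, giving area 3/4.
Total area = 3/4 + 3/4 = 3/2.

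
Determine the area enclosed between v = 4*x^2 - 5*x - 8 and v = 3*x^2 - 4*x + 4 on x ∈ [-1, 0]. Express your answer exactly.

On [-1, 0], (4*x^2 - 5*x - 8) - (3*x^2 - 4*x + 4) = x^2 - x - 12 is ≤ 0 throughout, so the area is a single integral of |x^2 - x - 12|.
∫[-1,0] (x^2 - x - 12) dx = -67/6; the area of that piece is 67/6.

67/6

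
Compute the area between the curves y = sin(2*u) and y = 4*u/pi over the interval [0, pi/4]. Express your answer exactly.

On [0, pi/4], (sin(2*u)) - (4*u/pi) = -4*u/pi + sin(2*u) is ≥ 0 throughout, so the area is a single integral of |-4*u/pi + sin(2*u)|.
∫[0,pi/4] (-4*u/pi + sin(2*u)) du = 1/2 - pi/8.

1/2 - pi/8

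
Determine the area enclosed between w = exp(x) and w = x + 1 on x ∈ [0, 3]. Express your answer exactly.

On [0, 3], (exp(x)) - (x + 1) = -x + exp(x) - 1 is ≥ 0 throughout, so the area is a single integral of |-x + exp(x) - 1|.
∫[0,3] (-x + exp(x) - 1) dx = -17/2 + exp(3).

-17/2 + exp(3)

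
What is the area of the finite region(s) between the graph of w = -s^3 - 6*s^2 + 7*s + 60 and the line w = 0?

The curve meets the s-axis where -s^3 - 6*s^2 + 7*s + 60 = 0, i.e. -(s - 3)*(s + 4)*(s + 5) = 0, at s = -5, -4, 3.
On [-5, -4] the curve lies below the axis; ∫[-5,-4] (-s^3 - 6*s^2 + 7*s + 60) ds = -5/4, giving area 5/4.
On [-4, 3] the curve lies above the axis; ∫[-4,3] (-s^3 - 6*s^2 + 7*s + 60) ds = 1029/4, giving area 1029/4.
Total area = 5/4 + 1029/4 = 517/2.

517/2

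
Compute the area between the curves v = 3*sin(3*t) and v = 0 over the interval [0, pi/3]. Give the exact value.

2

On [0, pi/3], (3*sin(3*t)) - (0) = 3*sin(3*t) is ≥ 0 throughout, so the area is a single integral of |3*sin(3*t)|.
∫[0,pi/3] (3*sin(3*t)) dt = 2.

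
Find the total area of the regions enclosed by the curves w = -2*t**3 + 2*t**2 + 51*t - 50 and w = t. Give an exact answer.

Set the curves equal: -2*t**3 + 2*t**2 + 51*t - 50 = t, so -2*t**3 + 2*t**2 + 50*t - 50 = 0, which factors as -2*(t - 5)*(t - 1)*(t + 5) = 0. The curves meet at t = -5, 1, 5.
On [-5, 1], w = t is on top; that piece has area ∫[-5,1] (-(-2*t**3 + 2*t**2 + 50*t - 50)) dt = 504.
On [1, 5], w = -2*t**3 + 2*t**2 + 51*t - 50 is on top; that piece has area ∫[1,5] (-2*t**3 + 2*t**2 + 50*t - 50) dt = 512/3.
Total enclosed area = 504 + 512/3 = 2024/3.

2024/3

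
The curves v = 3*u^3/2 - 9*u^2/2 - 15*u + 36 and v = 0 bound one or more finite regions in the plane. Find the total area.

Set the curves equal: 3*u^3/2 - 9*u^2/2 - 15*u + 36 = 0, so 3*u^3/2 - 9*u^2/2 - 15*u + 36 = 0, which factors as 3*(u - 4)*(u - 2)*(u + 3)/2 = 0. The curves meet at u = -3, 2, 4.
On [-3, 2], v = 3*u^3/2 - 9*u^2/2 - 15*u + 36 is on top; that piece has area ∫[-3,2] (3*u^3/2 - 9*u^2/2 - 15*u + 36) du = 1125/8.
On [2, 4], v = 0 is on top; that piece has area ∫[2,4] (-(3*u^3/2 - 9*u^2/2 - 15*u + 36)) du = 12.
Total enclosed area = 1125/8 + 12 = 1221/8.

1221/8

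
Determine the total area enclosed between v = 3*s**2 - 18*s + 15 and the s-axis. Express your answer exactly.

32

The curve meets the s-axis where 3*s**2 - 18*s + 15 = 0, i.e. 3*(s - 5)*(s - 1) = 0, at s = 1, 5.
On [1, 5] the curve lies below the axis; ∫[1,5] (3*s**2 - 18*s + 15) ds = -32, giving area 32.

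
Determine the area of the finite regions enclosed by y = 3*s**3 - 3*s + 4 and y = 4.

Set the curves equal: 3*s**3 - 3*s + 4 = 4, so 3*s**3 - 3*s = 0, which factors as 3*s*(s - 1)*(s + 1) = 0. The curves meet at s = -1, 0, 1.
On [-1, 0], y = 3*s**3 - 3*s + 4 is on top; that piece has area ∫[-1,0] (3*s**3 - 3*s) ds = 3/4.
On [0, 1], y = 4 is on top; that piece has area ∫[0,1] (-(3*s**3 - 3*s)) ds = 3/4.
Total enclosed area = 3/4 + 3/4 = 3/2.

3/2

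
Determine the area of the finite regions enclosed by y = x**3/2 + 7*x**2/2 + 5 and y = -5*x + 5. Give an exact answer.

253/24

Set the curves equal: x**3/2 + 7*x**2/2 + 5 = -5*x + 5, so x**3/2 + 7*x**2/2 + 5*x = 0, which factors as x*(x + 2)*(x + 5)/2 = 0. The curves meet at x = -5, -2, 0.
On [-5, -2], y = x**3/2 + 7*x**2/2 + 5 is on top; that piece has area ∫[-5,-2] (x**3/2 + 7*x**2/2 + 5*x) dx = 63/8.
On [-2, 0], y = -5*x + 5 is on top; that piece has area ∫[-2,0] (-(x**3/2 + 7*x**2/2 + 5*x)) dx = 8/3.
Total enclosed area = 63/8 + 8/3 = 253/24.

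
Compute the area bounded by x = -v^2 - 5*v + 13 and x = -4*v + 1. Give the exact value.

Both boundary curves give x as a function of v, so integrate with respect to v. Setting them equal: -v^2 - v + 12 = 0, i.e. -(v - 3)*(v + 4) = 0, so they meet at v = -4, 3.
For v in [-4, 3], x = -v^2 - 5*v + 13 is on the right; area = ∫[-4,3] (-v^2 - v + 12) dv = 343/6.

343/6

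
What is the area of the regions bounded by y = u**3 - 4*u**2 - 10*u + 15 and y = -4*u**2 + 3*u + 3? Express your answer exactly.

407/4

Set the curves equal: u**3 - 4*u**2 - 10*u + 15 = -4*u**2 + 3*u + 3, so u**3 - 13*u + 12 = 0, which factors as (u - 3)*(u - 1)*(u + 4) = 0. The curves meet at u = -4, 1, 3.
On [-4, 1], y = u**3 - 4*u**2 - 10*u + 15 is on top; that piece has area ∫[-4,1] (u**3 - 13*u + 12) du = 375/4.
On [1, 3], y = -4*u**2 + 3*u + 3 is on top; that piece has area ∫[1,3] (-(u**3 - 13*u + 12)) du = 8.
Total enclosed area = 375/4 + 8 = 407/4.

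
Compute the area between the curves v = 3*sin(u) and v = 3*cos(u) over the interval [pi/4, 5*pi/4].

On [pi/4, 5*pi/4], (3*sin(u)) - (3*cos(u)) = 3*sin(u) - 3*cos(u) is ≥ 0 throughout, so the area is a single integral of |3*sin(u) - 3*cos(u)|.
∫[pi/4,5*pi/4] (3*sin(u) - 3*cos(u)) du = 6*sqrt(2).

6*sqrt(2)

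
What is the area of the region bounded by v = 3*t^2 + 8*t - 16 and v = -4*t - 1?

Set the curves equal: 3*t^2 + 8*t - 16 = -4*t - 1, so 3*t^2 + 12*t - 15 = 0, which factors as 3*(t - 1)*(t + 5) = 0. The curves meet at t = -5, 1.
On [-5, 1], v = -4*t - 1 is on top; that piece has area ∫[-5,1] (-(3*t^2 + 12*t - 15)) dt = 108.

108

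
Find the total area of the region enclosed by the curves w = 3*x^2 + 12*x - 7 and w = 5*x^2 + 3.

Set the curves equal: 3*x^2 + 12*x - 7 = 5*x^2 + 3, so -2*x^2 + 12*x - 10 = 0, which factors as -2*(x - 5)*(x - 1) = 0. The curves meet at x = 1, 5.
On [1, 5], w = 3*x^2 + 12*x - 7 is on top; that piece has area ∫[1,5] (-2*x^2 + 12*x - 10) dx = 64/3.

64/3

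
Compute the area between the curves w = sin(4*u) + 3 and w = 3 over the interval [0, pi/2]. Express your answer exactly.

The difference (sin(4*u) + 3) - (3) = sin(4*u) changes sign at u = pi/4 inside [0, pi/2], so split the integral there.
∫[0,pi/4] (sin(4*u)) du = 1/2.
∫[pi/4,pi/2] (sin(4*u)) du = -1/2; the area of that piece is 1/2.
Total area = 1/2 + 1/2 = 1.

1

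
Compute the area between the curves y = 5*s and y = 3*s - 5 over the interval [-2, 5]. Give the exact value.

56

On [-2, 5], (5*s) - (3*s - 5) = 2*s + 5 is ≥ 0 throughout, so the area is a single integral of |2*s + 5|.
∫[-2,5] (2*s + 5) ds = 56.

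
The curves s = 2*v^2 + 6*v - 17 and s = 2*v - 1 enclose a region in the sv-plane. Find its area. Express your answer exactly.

72

Both boundary curves give s as a function of v, so integrate with respect to v. Setting them equal: 2*v^2 + 4*v - 16 = 0, i.e. 2*(v - 2)*(v + 4) = 0, so they meet at v = -4, 2.
For v in [-4, 2], s = 2*v^2 + 6*v - 17 is on the left; area = ∫[-4,2] (-(2*v^2 + 4*v - 16)) dv = 72.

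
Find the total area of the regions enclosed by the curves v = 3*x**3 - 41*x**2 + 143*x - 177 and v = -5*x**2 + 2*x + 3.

Set the curves equal: 3*x**3 - 41*x**2 + 143*x - 177 = -5*x**2 + 2*x + 3, so 3*x**3 - 36*x**2 + 141*x - 180 = 0, which factors as 3*(x - 5)*(x - 4)*(x - 3) = 0. The curves meet at x = 3, 4, 5.
On [3, 4], v = 3*x**3 - 41*x**2 + 143*x - 177 is on top; that piece has area ∫[3,4] (3*x**3 - 36*x**2 + 141*x - 180) dx = 3/4.
On [4, 5], v = -5*x**2 + 2*x + 3 is on top; that piece has area ∫[4,5] (-(3*x**3 - 36*x**2 + 141*x - 180)) dx = 3/4.
Total enclosed area = 3/4 + 3/4 = 3/2.

3/2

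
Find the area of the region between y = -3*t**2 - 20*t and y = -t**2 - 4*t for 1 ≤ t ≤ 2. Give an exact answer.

86/3

On [1, 2], (-3*t**2 - 20*t) - (-t**2 - 4*t) = -2*t**2 - 16*t is ≤ 0 throughout, so the area is a single integral of |-2*t**2 - 16*t|.
∫[1,2] (-2*t**2 - 16*t) dt = -86/3; the area of that piece is 86/3.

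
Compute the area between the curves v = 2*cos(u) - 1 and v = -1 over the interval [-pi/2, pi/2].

4

On [-pi/2, pi/2], (2*cos(u) - 1) - (-1) = 2*cos(u) is ≥ 0 throughout, so the area is a single integral of |2*cos(u)|.
∫[-pi/2,pi/2] (2*cos(u)) du = 4.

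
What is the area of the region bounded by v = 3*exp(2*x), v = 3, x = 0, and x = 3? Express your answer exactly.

-21/2 + 3*exp(6)/2

On [0, 3], (3*exp(2*x)) - (3) = 3*exp(2*x) - 3 is ≥ 0 throughout, so the area is a single integral of |3*exp(2*x) - 3|.
∫[0,3] (3*exp(2*x) - 3) dx = -21/2 + 3*exp(6)/2.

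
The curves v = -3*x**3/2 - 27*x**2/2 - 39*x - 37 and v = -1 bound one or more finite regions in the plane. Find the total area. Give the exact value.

3/4

Set the curves equal: -3*x**3/2 - 27*x**2/2 - 39*x - 37 = -1, so -3*x**3/2 - 27*x**2/2 - 39*x - 36 = 0, which factors as -3*(x + 2)*(x + 3)*(x + 4)/2 = 0. The curves meet at x = -4, -3, -2.
On [-4, -3], v = -1 is on top; that piece has area ∫[-4,-3] (-(-3*x**3/2 - 27*x**2/2 - 39*x - 36)) dx = 3/8.
On [-3, -2], v = -3*x**3/2 - 27*x**2/2 - 39*x - 37 is on top; that piece has area ∫[-3,-2] (-3*x**3/2 - 27*x**2/2 - 39*x - 36) dx = 3/8.
Total enclosed area = 3/8 + 3/8 = 3/4.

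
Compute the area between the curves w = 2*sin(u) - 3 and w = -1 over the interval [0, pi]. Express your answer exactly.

On [0, pi], (2*sin(u) - 3) - (-1) = 2*sin(u) - 2 is ≤ 0 throughout, so the area is a single integral of |2*sin(u) - 2|.
∫[0,pi] (2*sin(u) - 2) du = 4 - 2*pi; the area of that piece is -4 + 2*pi.

-4 + 2*pi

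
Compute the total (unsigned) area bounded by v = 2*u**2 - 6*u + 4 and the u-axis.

The curve meets the u-axis where 2*u**2 - 6*u + 4 = 0, i.e. 2*(u - 2)*(u - 1) = 0, at u = 1, 2.
On [1, 2] the curve lies below the axis; ∫[1,2] (2*u**2 - 6*u + 4) du = -1/3, giving area 1/3.

1/3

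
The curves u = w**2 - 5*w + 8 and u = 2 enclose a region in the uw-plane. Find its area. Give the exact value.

Both boundary curves give u as a function of w, so integrate with respect to w. Setting them equal: w**2 - 5*w + 6 = 0, i.e. (w - 3)*(w - 2) = 0, so they meet at w = 2, 3.
For w in [2, 3], u = w**2 - 5*w + 8 is on the left; area = ∫[2,3] (-(w**2 - 5*w + 6)) dw = 1/6.

1/6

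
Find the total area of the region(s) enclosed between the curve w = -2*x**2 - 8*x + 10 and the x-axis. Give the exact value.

The curve meets the x-axis where -2*x**2 - 8*x + 10 = 0, i.e. -2*(x - 1)*(x + 5) = 0, at x = -5, 1.
On [-5, 1] the curve lies above the axis; ∫[-5,1] (-2*x**2 - 8*x + 10) dx = 72, giving area 72.

72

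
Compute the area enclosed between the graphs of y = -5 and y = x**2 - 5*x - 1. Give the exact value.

Set the curves equal: -5 = x**2 - 5*x - 1, so -x**2 + 5*x - 4 = 0, which factors as -(x - 4)*(x - 1) = 0. The curves meet at x = 1, 4.
On [1, 4], y = -5 is on top; that piece has area ∫[1,4] (-x**2 + 5*x - 4) dx = 9/2.

9/2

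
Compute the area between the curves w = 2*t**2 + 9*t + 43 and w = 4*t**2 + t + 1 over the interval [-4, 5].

928/3

The difference (2*t**2 + 9*t + 43) - (4*t**2 + t + 1) = -2*t**2 + 8*t + 42 changes sign at t = -3 inside [-4, 5], so split the integral there.
∫[-4,-3] (-2*t**2 + 8*t + 42) dt = -32/3; the area of that piece is 32/3.
∫[-3,5] (-2*t**2 + 8*t + 42) dt = 896/3.
Total area = 32/3 + 896/3 = 928/3.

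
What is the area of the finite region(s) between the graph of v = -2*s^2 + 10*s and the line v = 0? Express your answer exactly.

The curve meets the s-axis where -2*s^2 + 10*s = 0, i.e. -2*s*(s - 5) = 0, at s = 0, 5.
On [0, 5] the curve lies above the axis; ∫[0,5] (-2*s^2 + 10*s) ds = 125/3, giving area 125/3.

125/3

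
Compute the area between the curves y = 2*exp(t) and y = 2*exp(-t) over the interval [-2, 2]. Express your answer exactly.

The difference (2*exp(t)) - (2*exp(-t)) = 2*exp(t) - 2*exp(-t) changes sign at t = 0 inside [-2, 2], so split the integral there.
∫[-2,0] (2*exp(t) - 2*exp(-t)) dt = -2*exp(2) - 2*exp(-2) + 4; the area of that piece is -4 + 2*exp(-2) + 2*exp(2).
∫[0,2] (2*exp(t) - 2*exp(-t)) dt = -4 + 2*exp(-2) + 2*exp(2).
Total area = (-4 + 2*exp(-2) + 2*exp(2)) + (-4 + 2*exp(-2) + 2*exp(2)) = -8 + 4*exp(-2) + 4*exp(2).

-8 + 4*exp(-2) + 4*exp(2)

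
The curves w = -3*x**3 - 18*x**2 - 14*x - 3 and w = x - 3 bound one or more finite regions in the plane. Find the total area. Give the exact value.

Set the curves equal: -3*x**3 - 18*x**2 - 14*x - 3 = x - 3, so -3*x**3 - 18*x**2 - 15*x = 0, which factors as -3*x*(x + 1)*(x + 5) = 0. The curves meet at x = -5, -1, 0.
On [-5, -1], w = x - 3 is on top; that piece has area ∫[-5,-1] (-(-3*x**3 - 18*x**2 - 15*x)) dx = 96.
On [-1, 0], w = -3*x**3 - 18*x**2 - 14*x - 3 is on top; that piece has area ∫[-1,0] (-3*x**3 - 18*x**2 - 15*x) dx = 9/4.
Total enclosed area = 96 + 9/4 = 393/4.

393/4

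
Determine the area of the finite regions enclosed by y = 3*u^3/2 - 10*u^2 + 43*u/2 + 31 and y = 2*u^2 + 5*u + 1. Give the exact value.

Set the curves equal: 3*u^3/2 - 10*u^2 + 43*u/2 + 31 = 2*u^2 + 5*u + 1, so 3*u^3/2 - 12*u^2 + 33*u/2 + 30 = 0, which factors as 3*(u - 5)*(u - 4)*(u + 1)/2 = 0. The curves meet at u = -1, 4, 5.
On [-1, 4], y = 3*u^3/2 - 10*u^2 + 43*u/2 + 31 is on top; that piece has area ∫[-1,4] (3*u^3/2 - 12*u^2 + 33*u/2 + 30) du = 875/8.
On [4, 5], y = 2*u^2 + 5*u + 1 is on top; that piece has area ∫[4,5] (-(3*u^3/2 - 12*u^2 + 33*u/2 + 30)) du = 11/8.
Total enclosed area = 875/8 + 11/8 = 443/4.

443/4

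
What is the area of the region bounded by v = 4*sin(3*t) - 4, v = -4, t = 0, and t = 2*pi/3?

The difference (4*sin(3*t) - 4) - (-4) = 4*sin(3*t) changes sign at t = pi/3 inside [0, 2*pi/3], so split the integral there.
∫[0,pi/3] (4*sin(3*t)) dt = 8/3.
∫[pi/3,2*pi/3] (4*sin(3*t)) dt = -8/3; the area of that piece is 8/3.
Total area = 8/3 + 8/3 = 16/3.

16/3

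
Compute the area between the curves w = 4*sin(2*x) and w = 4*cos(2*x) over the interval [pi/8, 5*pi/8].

On [pi/8, 5*pi/8], (4*sin(2*x)) - (4*cos(2*x)) = 4*sin(2*x) - 4*cos(2*x) is ≥ 0 throughout, so the area is a single integral of |4*sin(2*x) - 4*cos(2*x)|.
∫[pi/8,5*pi/8] (4*sin(2*x) - 4*cos(2*x)) dx = 4*sqrt(2).

4*sqrt(2)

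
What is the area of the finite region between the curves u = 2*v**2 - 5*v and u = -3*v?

1/3

Both boundary curves give u as a function of v, so integrate with respect to v. Setting them equal: 2*v**2 - 2*v = 0, i.e. 2*v*(v - 1) = 0, so they meet at v = 0, 1.
For v in [0, 1], u = 2*v**2 - 5*v is on the left; area = ∫[0,1] (-(2*v**2 - 2*v)) dv = 1/3.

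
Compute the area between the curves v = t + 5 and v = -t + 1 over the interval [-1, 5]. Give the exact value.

48

On [-1, 5], (t + 5) - (-t + 1) = 2*t + 4 is ≥ 0 throughout, so the area is a single integral of |2*t + 4|.
∫[-1,5] (2*t + 4) dt = 48.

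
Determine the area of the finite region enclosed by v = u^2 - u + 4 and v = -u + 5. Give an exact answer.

Set the curves equal: u^2 - u + 4 = -u + 5, so u^2 - 1 = 0, which factors as (u - 1)*(u + 1) = 0. The curves meet at u = -1, 1.
On [-1, 1], v = -u + 5 is on top; that piece has area ∫[-1,1] (-(u^2 - 1)) du = 4/3.

4/3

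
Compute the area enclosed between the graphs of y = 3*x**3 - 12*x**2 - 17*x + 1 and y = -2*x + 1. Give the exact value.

443/2

Set the curves equal: 3*x**3 - 12*x**2 - 17*x + 1 = -2*x + 1, so 3*x**3 - 12*x**2 - 15*x = 0, which factors as 3*x*(x - 5)*(x + 1) = 0. The curves meet at x = -1, 0, 5.
On [-1, 0], y = 3*x**3 - 12*x**2 - 17*x + 1 is on top; that piece has area ∫[-1,0] (3*x**3 - 12*x**2 - 15*x) dx = 11/4.
On [0, 5], y = -2*x + 1 is on top; that piece has area ∫[0,5] (-(3*x**3 - 12*x**2 - 15*x)) dx = 875/4.
Total enclosed area = 11/4 + 875/4 = 443/2.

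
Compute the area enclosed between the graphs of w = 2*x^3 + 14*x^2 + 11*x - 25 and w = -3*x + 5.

296/3

Set the curves equal: 2*x^3 + 14*x^2 + 11*x - 25 = -3*x + 5, so 2*x^3 + 14*x^2 + 14*x - 30 = 0, which factors as 2*(x - 1)*(x + 3)*(x + 5) = 0. The curves meet at x = -5, -3, 1.
On [-5, -3], w = 2*x^3 + 14*x^2 + 11*x - 25 is on top; that piece has area ∫[-5,-3] (2*x^3 + 14*x^2 + 14*x - 30) dx = 40/3.
On [-3, 1], w = -3*x + 5 is on top; that piece has area ∫[-3,1] (-(2*x^3 + 14*x^2 + 14*x - 30)) dx = 256/3.
Total enclosed area = 40/3 + 256/3 = 296/3.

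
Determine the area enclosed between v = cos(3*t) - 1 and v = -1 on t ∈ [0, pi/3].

The difference (cos(3*t) - 1) - (-1) = cos(3*t) changes sign at t = pi/6 inside [0, pi/3], so split the integral there.
∫[0,pi/6] (cos(3*t)) dt = 1/3.
∫[pi/6,pi/3] (cos(3*t)) dt = -1/3; the area of that piece is 1/3.
Total area = 1/3 + 1/3 = 2/3.

2/3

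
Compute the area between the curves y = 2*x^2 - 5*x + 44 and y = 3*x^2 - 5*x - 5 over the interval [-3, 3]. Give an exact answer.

276

On [-3, 3], (2*x^2 - 5*x + 44) - (3*x^2 - 5*x - 5) = -x^2 + 49 is ≥ 0 throughout, so the area is a single integral of |-x^2 + 49|.
∫[-3,3] (-x^2 + 49) dx = 276.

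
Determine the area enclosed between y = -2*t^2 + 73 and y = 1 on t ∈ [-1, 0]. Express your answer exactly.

214/3

On [-1, 0], (-2*t^2 + 73) - (1) = -2*t^2 + 72 is ≥ 0 throughout, so the area is a single integral of |-2*t^2 + 72|.
∫[-1,0] (-2*t^2 + 72) dt = 214/3.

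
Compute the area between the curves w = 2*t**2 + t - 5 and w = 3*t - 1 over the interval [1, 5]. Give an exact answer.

142/3

The difference (2*t**2 + t - 5) - (3*t - 1) = 2*t**2 - 2*t - 4 changes sign at t = 2 inside [1, 5], so split the integral there.
∫[1,2] (2*t**2 - 2*t - 4) dt = -7/3; the area of that piece is 7/3.
∫[2,5] (2*t**2 - 2*t - 4) dt = 45.
Total area = 7/3 + 45 = 142/3.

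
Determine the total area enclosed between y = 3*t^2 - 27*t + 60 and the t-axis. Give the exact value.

The curve meets the t-axis where 3*t^2 - 27*t + 60 = 0, i.e. 3*(t - 5)*(t - 4) = 0, at t = 4, 5.
On [4, 5] the curve lies below the axis; ∫[4,5] (3*t^2 - 27*t + 60) dt = -1/2, giving area 1/2.

1/2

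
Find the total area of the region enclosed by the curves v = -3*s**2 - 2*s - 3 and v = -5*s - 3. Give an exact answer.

Set the curves equal: -3*s**2 - 2*s - 3 = -5*s - 3, so -3*s**2 + 3*s = 0, which factors as -3*s*(s - 1) = 0. The curves meet at s = 0, 1.
On [0, 1], v = -3*s**2 - 2*s - 3 is on top; that piece has area ∫[0,1] (-3*s**2 + 3*s) ds = 1/2.

1/2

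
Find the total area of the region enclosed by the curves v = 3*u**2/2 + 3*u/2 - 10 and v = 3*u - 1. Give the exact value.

125/4

Set the curves equal: 3*u**2/2 + 3*u/2 - 10 = 3*u - 1, so 3*u**2/2 - 3*u/2 - 9 = 0, which factors as 3*(u - 3)*(u + 2)/2 = 0. The curves meet at u = -2, 3.
On [-2, 3], v = 3*u - 1 is on top; that piece has area ∫[-2,3] (-(3*u**2/2 - 3*u/2 - 9)) du = 125/4.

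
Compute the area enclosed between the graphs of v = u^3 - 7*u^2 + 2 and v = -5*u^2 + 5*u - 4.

253/12

Set the curves equal: u^3 - 7*u^2 + 2 = -5*u^2 + 5*u - 4, so u^3 - 2*u^2 - 5*u + 6 = 0, which factors as (u - 3)*(u - 1)*(u + 2) = 0. The curves meet at u = -2, 1, 3.
On [-2, 1], v = u^3 - 7*u^2 + 2 is on top; that piece has area ∫[-2,1] (u^3 - 2*u^2 - 5*u + 6) du = 63/4.
On [1, 3], v = -5*u^2 + 5*u - 4 is on top; that piece has area ∫[1,3] (-(u^3 - 2*u^2 - 5*u + 6)) du = 16/3.
Total enclosed area = 63/4 + 16/3 = 253/12.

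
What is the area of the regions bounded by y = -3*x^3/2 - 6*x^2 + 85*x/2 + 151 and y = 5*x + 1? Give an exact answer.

4019/4

Set the curves equal: -3*x^3/2 - 6*x^2 + 85*x/2 + 151 = 5*x + 1, so -3*x^3/2 - 6*x^2 + 75*x/2 + 150 = 0, which factors as -3*(x - 5)*(x + 4)*(x + 5)/2 = 0. The curves meet at x = -5, -4, 5.
On [-5, -4], y = 5*x + 1 is on top; that piece has area ∫[-5,-4] (-(-3*x^3/2 - 6*x^2 + 75*x/2 + 150)) dx = 19/8.
On [-4, 5], y = -3*x^3/2 - 6*x^2 + 85*x/2 + 151 is on top; that piece has area ∫[-4,5] (-3*x^3/2 - 6*x^2 + 75*x/2 + 150) dx = 8019/8.
Total enclosed area = 19/8 + 8019/8 = 4019/4.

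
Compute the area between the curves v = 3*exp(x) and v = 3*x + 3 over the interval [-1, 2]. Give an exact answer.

On [-1, 2], (3*exp(x)) - (3*x + 3) = -3*x + 3*exp(x) - 3 is ≥ 0 throughout, so the area is a single integral of |-3*x + 3*exp(x) - 3|.
∫[-1,2] (-3*x + 3*exp(x) - 3) dx = -27/2 - 3*exp(-1) + 3*exp(2).

-27/2 - 3*exp(-1) + 3*exp(2)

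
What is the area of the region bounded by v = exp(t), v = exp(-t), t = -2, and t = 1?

-4 + exp(-2) + exp(-1) + exp(1) + exp(2)

The difference (exp(t)) - (exp(-t)) = exp(t) - exp(-t) changes sign at t = 0 inside [-2, 1], so split the integral there.
∫[-2,0] (exp(t) - exp(-t)) dt = -exp(2) - exp(-2) + 2; the area of that piece is -2 + exp(-2) + exp(2).
∫[0,1] (exp(t) - exp(-t)) dt = -2 + exp(-1) + exp(1).
Total area = (-2 + exp(-2) + exp(2)) + (-2 + exp(-1) + exp(1)) = -4 + exp(-2) + exp(-1) + exp(1) + exp(2).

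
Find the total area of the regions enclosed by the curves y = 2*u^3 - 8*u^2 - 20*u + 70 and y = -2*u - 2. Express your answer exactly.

1741/6

Set the curves equal: 2*u^3 - 8*u^2 - 20*u + 70 = -2*u - 2, so 2*u^3 - 8*u^2 - 18*u + 72 = 0, which factors as 2*(u - 4)*(u - 3)*(u + 3) = 0. The curves meet at u = -3, 3, 4.
On [-3, 3], y = 2*u^3 - 8*u^2 - 20*u + 70 is on top; that piece has area ∫[-3,3] (2*u^3 - 8*u^2 - 18*u + 72) du = 288.
On [3, 4], y = -2*u - 2 is on top; that piece has area ∫[3,4] (-(2*u^3 - 8*u^2 - 18*u + 72)) du = 13/6.
Total enclosed area = 288 + 13/6 = 1741/6.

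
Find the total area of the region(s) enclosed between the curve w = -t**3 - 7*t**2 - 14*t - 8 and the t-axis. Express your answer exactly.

The curve meets the t-axis where -t**3 - 7*t**2 - 14*t - 8 = 0, i.e. -(t + 1)*(t + 2)*(t + 4) = 0, at t = -4, -2, -1.
On [-4, -2] the curve lies below the axis; ∫[-4,-2] (-t**3 - 7*t**2 - 14*t - 8) dt = -8/3, giving area 8/3.
On [-2, -1] the curve lies above the axis; ∫[-2,-1] (-t**3 - 7*t**2 - 14*t - 8) dt = 5/12, giving area 5/12.
Total area = 8/3 + 5/12 = 37/12.

37/12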